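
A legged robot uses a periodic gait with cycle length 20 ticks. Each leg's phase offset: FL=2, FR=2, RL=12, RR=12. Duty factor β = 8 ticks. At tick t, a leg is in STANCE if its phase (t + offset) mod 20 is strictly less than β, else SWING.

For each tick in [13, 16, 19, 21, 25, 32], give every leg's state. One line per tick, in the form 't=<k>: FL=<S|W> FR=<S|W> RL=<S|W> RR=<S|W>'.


t=13: FL=W FR=W RL=S RR=S
t=16: FL=W FR=W RL=W RR=W
t=19: FL=S FR=S RL=W RR=W
t=21: FL=S FR=S RL=W RR=W
t=25: FL=S FR=S RL=W RR=W
t=32: FL=W FR=W RL=S RR=S

t=13: phase=(15,15,5,5) vs β=8 → FL=W FR=W RL=S RR=S
t=16: phase=(18,18,8,8) vs β=8 → FL=W FR=W RL=W RR=W
t=19: phase=(1,1,11,11) vs β=8 → FL=S FR=S RL=W RR=W
t=21: phase=(3,3,13,13) vs β=8 → FL=S FR=S RL=W RR=W
t=25: phase=(7,7,17,17) vs β=8 → FL=S FR=S RL=W RR=W
t=32: phase=(14,14,4,4) vs β=8 → FL=W FR=W RL=S RR=S


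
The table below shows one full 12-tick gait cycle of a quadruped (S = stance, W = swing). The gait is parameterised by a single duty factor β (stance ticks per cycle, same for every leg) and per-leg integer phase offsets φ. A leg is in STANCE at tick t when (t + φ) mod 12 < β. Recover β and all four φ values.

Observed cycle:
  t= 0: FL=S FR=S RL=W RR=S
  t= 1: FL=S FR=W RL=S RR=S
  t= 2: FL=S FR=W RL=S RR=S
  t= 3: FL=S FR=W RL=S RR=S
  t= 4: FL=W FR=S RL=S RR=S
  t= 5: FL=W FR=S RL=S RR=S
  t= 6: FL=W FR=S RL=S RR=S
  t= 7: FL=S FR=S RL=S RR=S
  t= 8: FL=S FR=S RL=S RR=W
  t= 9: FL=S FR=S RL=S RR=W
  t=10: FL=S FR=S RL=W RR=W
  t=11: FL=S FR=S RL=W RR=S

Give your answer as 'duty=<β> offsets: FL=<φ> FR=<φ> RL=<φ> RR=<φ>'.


duty=9 offsets: FL=5 FR=8 RL=11 RR=1

duty β = stance ticks per leg = 9
FL: stance ticks = 9; W→S at t=7 → φ=5
FR: stance ticks = 9; W→S at t=4 → φ=8
RL: stance ticks = 9; W→S at t=1 → φ=11
RR: stance ticks = 9; W→S at t=11 → φ=1


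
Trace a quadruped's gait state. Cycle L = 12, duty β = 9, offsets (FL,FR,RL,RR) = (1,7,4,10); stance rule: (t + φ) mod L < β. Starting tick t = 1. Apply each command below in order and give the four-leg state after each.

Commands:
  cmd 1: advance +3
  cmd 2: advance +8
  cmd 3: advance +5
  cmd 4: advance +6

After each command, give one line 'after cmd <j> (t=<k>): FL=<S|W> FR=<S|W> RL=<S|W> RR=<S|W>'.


start t=1: FL=S FR=S RL=S RR=W
cmd 1: advance +3 → t=4, phase=(5,11,8,2) → FL=S FR=W RL=S RR=S
cmd 2: advance +8 → t=12, phase=(1,7,4,10) → FL=S FR=S RL=S RR=W
cmd 3: advance +5 → t=17, phase=(6,0,9,3) → FL=S FR=S RL=W RR=S
cmd 4: advance +6 → t=23, phase=(0,6,3,9) → FL=S FR=S RL=S RR=W

after cmd 1 (t=4): FL=S FR=W RL=S RR=S
after cmd 2 (t=12): FL=S FR=S RL=S RR=W
after cmd 3 (t=17): FL=S FR=S RL=W RR=S
after cmd 4 (t=23): FL=S FR=S RL=S RR=W


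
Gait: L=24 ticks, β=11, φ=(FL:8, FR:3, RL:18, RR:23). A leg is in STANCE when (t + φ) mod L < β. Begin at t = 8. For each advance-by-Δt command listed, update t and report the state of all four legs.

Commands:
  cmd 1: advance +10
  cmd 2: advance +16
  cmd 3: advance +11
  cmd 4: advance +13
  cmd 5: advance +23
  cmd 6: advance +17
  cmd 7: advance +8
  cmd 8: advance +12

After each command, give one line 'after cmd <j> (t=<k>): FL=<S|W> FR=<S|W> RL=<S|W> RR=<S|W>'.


start t=8: FL=W FR=W RL=S RR=S
cmd 1: advance +10 → t=18, phase=(2,21,12,17) → FL=S FR=W RL=W RR=W
cmd 2: advance +16 → t=34, phase=(18,13,4,9) → FL=W FR=W RL=S RR=S
cmd 3: advance +11 → t=45, phase=(5,0,15,20) → FL=S FR=S RL=W RR=W
cmd 4: advance +13 → t=58, phase=(18,13,4,9) → FL=W FR=W RL=S RR=S
cmd 5: advance +23 → t=81, phase=(17,12,3,8) → FL=W FR=W RL=S RR=S
cmd 6: advance +17 → t=98, phase=(10,5,20,1) → FL=S FR=S RL=W RR=S
cmd 7: advance +8 → t=106, phase=(18,13,4,9) → FL=W FR=W RL=S RR=S
cmd 8: advance +12 → t=118, phase=(6,1,16,21) → FL=S FR=S RL=W RR=W

after cmd 1 (t=18): FL=S FR=W RL=W RR=W
after cmd 2 (t=34): FL=W FR=W RL=S RR=S
after cmd 3 (t=45): FL=S FR=S RL=W RR=W
after cmd 4 (t=58): FL=W FR=W RL=S RR=S
after cmd 5 (t=81): FL=W FR=W RL=S RR=S
after cmd 6 (t=98): FL=S FR=S RL=W RR=S
after cmd 7 (t=106): FL=W FR=W RL=S RR=S
after cmd 8 (t=118): FL=S FR=S RL=W RR=W


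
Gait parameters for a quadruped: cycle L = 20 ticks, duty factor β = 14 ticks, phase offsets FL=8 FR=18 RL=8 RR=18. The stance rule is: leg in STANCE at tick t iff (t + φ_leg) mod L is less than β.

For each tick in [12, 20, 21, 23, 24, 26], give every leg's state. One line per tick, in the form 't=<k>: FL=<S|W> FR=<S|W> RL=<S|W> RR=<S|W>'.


t=12: FL=S FR=S RL=S RR=S
t=20: FL=S FR=W RL=S RR=W
t=21: FL=S FR=W RL=S RR=W
t=23: FL=S FR=S RL=S RR=S
t=24: FL=S FR=S RL=S RR=S
t=26: FL=W FR=S RL=W RR=S

t=12: phase=(0,10,0,10) vs β=14 → FL=S FR=S RL=S RR=S
t=20: phase=(8,18,8,18) vs β=14 → FL=S FR=W RL=S RR=W
t=21: phase=(9,19,9,19) vs β=14 → FL=S FR=W RL=S RR=W
t=23: phase=(11,1,11,1) vs β=14 → FL=S FR=S RL=S RR=S
t=24: phase=(12,2,12,2) vs β=14 → FL=S FR=S RL=S RR=S
t=26: phase=(14,4,14,4) vs β=14 → FL=W FR=S RL=W RR=S


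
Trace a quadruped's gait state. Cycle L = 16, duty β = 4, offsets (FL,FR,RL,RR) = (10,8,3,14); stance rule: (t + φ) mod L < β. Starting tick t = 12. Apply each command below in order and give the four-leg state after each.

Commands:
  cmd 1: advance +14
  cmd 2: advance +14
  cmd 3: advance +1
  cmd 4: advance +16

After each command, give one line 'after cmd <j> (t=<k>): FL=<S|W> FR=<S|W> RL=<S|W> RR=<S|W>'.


start t=12: FL=W FR=W RL=W RR=W
cmd 1: advance +14 → t=26, phase=(4,2,13,8) → FL=W FR=S RL=W RR=W
cmd 2: advance +14 → t=40, phase=(2,0,11,6) → FL=S FR=S RL=W RR=W
cmd 3: advance +1 → t=41, phase=(3,1,12,7) → FL=S FR=S RL=W RR=W
cmd 4: advance +16 → t=57, phase=(3,1,12,7) → FL=S FR=S RL=W RR=W

after cmd 1 (t=26): FL=W FR=S RL=W RR=W
after cmd 2 (t=40): FL=S FR=S RL=W RR=W
after cmd 3 (t=41): FL=S FR=S RL=W RR=W
after cmd 4 (t=57): FL=S FR=S RL=W RR=W


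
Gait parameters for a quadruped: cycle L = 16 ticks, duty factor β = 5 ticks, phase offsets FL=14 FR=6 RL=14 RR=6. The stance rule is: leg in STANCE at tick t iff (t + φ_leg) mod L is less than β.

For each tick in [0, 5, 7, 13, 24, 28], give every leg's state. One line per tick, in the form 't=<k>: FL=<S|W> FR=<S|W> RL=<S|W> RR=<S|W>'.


t=0: FL=W FR=W RL=W RR=W
t=5: FL=S FR=W RL=S RR=W
t=7: FL=W FR=W RL=W RR=W
t=13: FL=W FR=S RL=W RR=S
t=24: FL=W FR=W RL=W RR=W
t=28: FL=W FR=S RL=W RR=S

t=0: phase=(14,6,14,6) vs β=5 → FL=W FR=W RL=W RR=W
t=5: phase=(3,11,3,11) vs β=5 → FL=S FR=W RL=S RR=W
t=7: phase=(5,13,5,13) vs β=5 → FL=W FR=W RL=W RR=W
t=13: phase=(11,3,11,3) vs β=5 → FL=W FR=S RL=W RR=S
t=24: phase=(6,14,6,14) vs β=5 → FL=W FR=W RL=W RR=W
t=28: phase=(10,2,10,2) vs β=5 → FL=W FR=S RL=W RR=S


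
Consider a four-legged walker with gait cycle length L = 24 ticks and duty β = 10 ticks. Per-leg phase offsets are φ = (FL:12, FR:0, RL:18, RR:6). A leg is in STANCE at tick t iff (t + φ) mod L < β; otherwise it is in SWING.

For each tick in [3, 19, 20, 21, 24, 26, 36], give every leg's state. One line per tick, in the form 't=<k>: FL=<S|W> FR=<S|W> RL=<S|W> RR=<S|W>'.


t=3: FL=W FR=S RL=W RR=S
t=19: FL=S FR=W RL=W RR=S
t=20: FL=S FR=W RL=W RR=S
t=21: FL=S FR=W RL=W RR=S
t=24: FL=W FR=S RL=W RR=S
t=26: FL=W FR=S RL=W RR=S
t=36: FL=S FR=W RL=S RR=W

t=3: phase=(15,3,21,9) vs β=10 → FL=W FR=S RL=W RR=S
t=19: phase=(7,19,13,1) vs β=10 → FL=S FR=W RL=W RR=S
t=20: phase=(8,20,14,2) vs β=10 → FL=S FR=W RL=W RR=S
t=21: phase=(9,21,15,3) vs β=10 → FL=S FR=W RL=W RR=S
t=24: phase=(12,0,18,6) vs β=10 → FL=W FR=S RL=W RR=S
t=26: phase=(14,2,20,8) vs β=10 → FL=W FR=S RL=W RR=S
t=36: phase=(0,12,6,18) vs β=10 → FL=S FR=W RL=S RR=W


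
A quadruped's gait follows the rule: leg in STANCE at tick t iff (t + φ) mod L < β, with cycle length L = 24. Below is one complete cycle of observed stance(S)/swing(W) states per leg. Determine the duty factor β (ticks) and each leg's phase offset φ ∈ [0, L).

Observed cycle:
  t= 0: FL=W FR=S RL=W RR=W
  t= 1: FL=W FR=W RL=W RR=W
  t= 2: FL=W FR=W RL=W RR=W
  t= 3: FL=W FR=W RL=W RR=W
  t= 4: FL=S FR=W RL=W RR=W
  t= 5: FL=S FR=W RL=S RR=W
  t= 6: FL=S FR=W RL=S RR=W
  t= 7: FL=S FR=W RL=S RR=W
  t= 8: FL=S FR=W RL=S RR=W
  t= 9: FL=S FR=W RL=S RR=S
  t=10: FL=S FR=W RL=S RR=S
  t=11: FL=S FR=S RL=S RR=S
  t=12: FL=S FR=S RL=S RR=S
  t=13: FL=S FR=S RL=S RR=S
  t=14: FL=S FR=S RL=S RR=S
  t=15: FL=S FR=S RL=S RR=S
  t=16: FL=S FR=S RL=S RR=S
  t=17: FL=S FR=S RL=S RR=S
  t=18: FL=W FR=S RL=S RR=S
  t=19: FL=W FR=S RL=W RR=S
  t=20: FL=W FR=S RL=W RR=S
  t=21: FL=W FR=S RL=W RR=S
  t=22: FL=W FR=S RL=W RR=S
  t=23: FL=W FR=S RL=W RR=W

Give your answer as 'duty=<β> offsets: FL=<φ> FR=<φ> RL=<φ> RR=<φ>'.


duty β = stance ticks per leg = 14
FL: stance ticks = 14; W→S at t=4 → φ=20
FR: stance ticks = 14; W→S at t=11 → φ=13
RL: stance ticks = 14; W→S at t=5 → φ=19
RR: stance ticks = 14; W→S at t=9 → φ=15

duty=14 offsets: FL=20 FR=13 RL=19 RR=15


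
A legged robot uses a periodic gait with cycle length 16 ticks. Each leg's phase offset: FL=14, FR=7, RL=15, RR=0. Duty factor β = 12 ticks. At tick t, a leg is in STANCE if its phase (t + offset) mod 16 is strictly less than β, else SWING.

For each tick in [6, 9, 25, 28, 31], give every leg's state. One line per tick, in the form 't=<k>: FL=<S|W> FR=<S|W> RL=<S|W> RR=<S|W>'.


t=6: phase=(4,13,5,6) vs β=12 → FL=S FR=W RL=S RR=S
t=9: phase=(7,0,8,9) vs β=12 → FL=S FR=S RL=S RR=S
t=25: phase=(7,0,8,9) vs β=12 → FL=S FR=S RL=S RR=S
t=28: phase=(10,3,11,12) vs β=12 → FL=S FR=S RL=S RR=W
t=31: phase=(13,6,14,15) vs β=12 → FL=W FR=S RL=W RR=W

t=6: FL=S FR=W RL=S RR=S
t=9: FL=S FR=S RL=S RR=S
t=25: FL=S FR=S RL=S RR=S
t=28: FL=S FR=S RL=S RR=W
t=31: FL=W FR=S RL=W RR=W


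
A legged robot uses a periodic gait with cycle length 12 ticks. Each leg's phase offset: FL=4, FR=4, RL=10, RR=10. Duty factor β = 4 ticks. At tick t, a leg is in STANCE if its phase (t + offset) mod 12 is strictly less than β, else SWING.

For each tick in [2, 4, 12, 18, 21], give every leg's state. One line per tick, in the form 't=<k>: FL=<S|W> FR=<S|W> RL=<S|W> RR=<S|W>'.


t=2: FL=W FR=W RL=S RR=S
t=4: FL=W FR=W RL=S RR=S
t=12: FL=W FR=W RL=W RR=W
t=18: FL=W FR=W RL=W RR=W
t=21: FL=S FR=S RL=W RR=W

t=2: phase=(6,6,0,0) vs β=4 → FL=W FR=W RL=S RR=S
t=4: phase=(8,8,2,2) vs β=4 → FL=W FR=W RL=S RR=S
t=12: phase=(4,4,10,10) vs β=4 → FL=W FR=W RL=W RR=W
t=18: phase=(10,10,4,4) vs β=4 → FL=W FR=W RL=W RR=W
t=21: phase=(1,1,7,7) vs β=4 → FL=S FR=S RL=W RR=W


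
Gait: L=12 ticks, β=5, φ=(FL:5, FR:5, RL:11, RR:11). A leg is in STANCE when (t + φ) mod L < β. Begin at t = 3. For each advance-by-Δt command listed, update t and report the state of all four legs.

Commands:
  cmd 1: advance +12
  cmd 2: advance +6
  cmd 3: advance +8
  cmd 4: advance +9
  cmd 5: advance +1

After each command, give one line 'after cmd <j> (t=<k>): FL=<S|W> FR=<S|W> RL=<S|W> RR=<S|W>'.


after cmd 1 (t=15): FL=W FR=W RL=S RR=S
after cmd 2 (t=21): FL=S FR=S RL=W RR=W
after cmd 3 (t=29): FL=W FR=W RL=S RR=S
after cmd 4 (t=38): FL=W FR=W RL=S RR=S
after cmd 5 (t=39): FL=W FR=W RL=S RR=S

start t=3: FL=W FR=W RL=S RR=S
cmd 1: advance +12 → t=15, phase=(8,8,2,2) → FL=W FR=W RL=S RR=S
cmd 2: advance +6 → t=21, phase=(2,2,8,8) → FL=S FR=S RL=W RR=W
cmd 3: advance +8 → t=29, phase=(10,10,4,4) → FL=W FR=W RL=S RR=S
cmd 4: advance +9 → t=38, phase=(7,7,1,1) → FL=W FR=W RL=S RR=S
cmd 5: advance +1 → t=39, phase=(8,8,2,2) → FL=W FR=W RL=S RR=S


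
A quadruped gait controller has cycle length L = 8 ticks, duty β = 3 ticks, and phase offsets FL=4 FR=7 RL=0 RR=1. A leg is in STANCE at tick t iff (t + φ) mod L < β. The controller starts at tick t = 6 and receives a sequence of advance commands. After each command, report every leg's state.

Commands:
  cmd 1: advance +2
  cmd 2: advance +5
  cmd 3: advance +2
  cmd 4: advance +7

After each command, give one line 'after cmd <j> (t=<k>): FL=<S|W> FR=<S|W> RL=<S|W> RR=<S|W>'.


after cmd 1 (t=8): FL=W FR=W RL=S RR=S
after cmd 2 (t=13): FL=S FR=W RL=W RR=W
after cmd 3 (t=15): FL=W FR=W RL=W RR=S
after cmd 4 (t=22): FL=S FR=W RL=W RR=W

start t=6: FL=S FR=W RL=W RR=W
cmd 1: advance +2 → t=8, phase=(4,7,0,1) → FL=W FR=W RL=S RR=S
cmd 2: advance +5 → t=13, phase=(1,4,5,6) → FL=S FR=W RL=W RR=W
cmd 3: advance +2 → t=15, phase=(3,6,7,0) → FL=W FR=W RL=W RR=S
cmd 4: advance +7 → t=22, phase=(2,5,6,7) → FL=S FR=W RL=W RR=W


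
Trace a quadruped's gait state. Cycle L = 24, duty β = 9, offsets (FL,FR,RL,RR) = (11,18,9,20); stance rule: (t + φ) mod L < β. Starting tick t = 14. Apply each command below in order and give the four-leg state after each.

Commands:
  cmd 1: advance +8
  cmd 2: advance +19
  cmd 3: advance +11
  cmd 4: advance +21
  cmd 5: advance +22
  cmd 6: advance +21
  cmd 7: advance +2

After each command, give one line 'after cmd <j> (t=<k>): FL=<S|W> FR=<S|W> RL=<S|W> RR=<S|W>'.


after cmd 1 (t=22): FL=W FR=W RL=S RR=W
after cmd 2 (t=41): FL=S FR=W RL=S RR=W
after cmd 3 (t=52): FL=W FR=W RL=W RR=S
after cmd 4 (t=73): FL=W FR=W RL=W RR=W
after cmd 5 (t=95): FL=W FR=W RL=S RR=W
after cmd 6 (t=116): FL=S FR=W RL=S RR=W
after cmd 7 (t=118): FL=W FR=W RL=S RR=W

start t=14: FL=S FR=S RL=W RR=W
cmd 1: advance +8 → t=22, phase=(9,16,7,18) → FL=W FR=W RL=S RR=W
cmd 2: advance +19 → t=41, phase=(4,11,2,13) → FL=S FR=W RL=S RR=W
cmd 3: advance +11 → t=52, phase=(15,22,13,0) → FL=W FR=W RL=W RR=S
cmd 4: advance +21 → t=73, phase=(12,19,10,21) → FL=W FR=W RL=W RR=W
cmd 5: advance +22 → t=95, phase=(10,17,8,19) → FL=W FR=W RL=S RR=W
cmd 6: advance +21 → t=116, phase=(7,14,5,16) → FL=S FR=W RL=S RR=W
cmd 7: advance +2 → t=118, phase=(9,16,7,18) → FL=W FR=W RL=S RR=W


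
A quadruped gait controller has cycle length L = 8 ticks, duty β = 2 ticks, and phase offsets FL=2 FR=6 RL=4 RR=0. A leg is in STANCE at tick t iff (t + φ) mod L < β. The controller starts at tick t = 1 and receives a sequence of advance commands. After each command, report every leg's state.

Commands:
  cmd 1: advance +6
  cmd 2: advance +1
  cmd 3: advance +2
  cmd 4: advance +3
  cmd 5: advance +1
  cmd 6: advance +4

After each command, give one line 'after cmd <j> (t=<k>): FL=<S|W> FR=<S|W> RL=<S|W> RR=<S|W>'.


after cmd 1 (t=7): FL=S FR=W RL=W RR=W
after cmd 2 (t=8): FL=W FR=W RL=W RR=S
after cmd 3 (t=10): FL=W FR=S RL=W RR=W
after cmd 4 (t=13): FL=W FR=W RL=S RR=W
after cmd 5 (t=14): FL=S FR=W RL=W RR=W
after cmd 6 (t=18): FL=W FR=S RL=W RR=W

start t=1: FL=W FR=W RL=W RR=S
cmd 1: advance +6 → t=7, phase=(1,5,3,7) → FL=S FR=W RL=W RR=W
cmd 2: advance +1 → t=8, phase=(2,6,4,0) → FL=W FR=W RL=W RR=S
cmd 3: advance +2 → t=10, phase=(4,0,6,2) → FL=W FR=S RL=W RR=W
cmd 4: advance +3 → t=13, phase=(7,3,1,5) → FL=W FR=W RL=S RR=W
cmd 5: advance +1 → t=14, phase=(0,4,2,6) → FL=S FR=W RL=W RR=W
cmd 6: advance +4 → t=18, phase=(4,0,6,2) → FL=W FR=S RL=W RR=W


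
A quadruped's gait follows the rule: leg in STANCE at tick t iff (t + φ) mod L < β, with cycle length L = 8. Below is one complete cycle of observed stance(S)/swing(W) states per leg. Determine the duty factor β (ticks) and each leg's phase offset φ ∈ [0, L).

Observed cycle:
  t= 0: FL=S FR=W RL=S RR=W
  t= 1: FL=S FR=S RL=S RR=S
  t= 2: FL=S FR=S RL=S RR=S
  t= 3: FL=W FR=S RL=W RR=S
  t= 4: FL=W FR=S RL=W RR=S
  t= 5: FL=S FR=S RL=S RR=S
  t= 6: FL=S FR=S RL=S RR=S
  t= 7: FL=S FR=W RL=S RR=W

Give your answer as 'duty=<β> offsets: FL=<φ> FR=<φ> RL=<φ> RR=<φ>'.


duty=6 offsets: FL=3 FR=7 RL=3 RR=7

duty β = stance ticks per leg = 6
FL: stance ticks = 6; W→S at t=5 → φ=3
FR: stance ticks = 6; W→S at t=1 → φ=7
RL: stance ticks = 6; W→S at t=5 → φ=3
RR: stance ticks = 6; W→S at t=1 → φ=7


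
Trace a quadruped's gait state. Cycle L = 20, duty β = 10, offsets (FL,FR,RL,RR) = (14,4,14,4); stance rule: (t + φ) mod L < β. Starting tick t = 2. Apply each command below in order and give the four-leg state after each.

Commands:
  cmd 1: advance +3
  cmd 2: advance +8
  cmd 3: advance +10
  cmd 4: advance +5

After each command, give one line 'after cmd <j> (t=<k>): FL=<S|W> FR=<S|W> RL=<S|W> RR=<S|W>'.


start t=2: FL=W FR=S RL=W RR=S
cmd 1: advance +3 → t=5, phase=(19,9,19,9) → FL=W FR=S RL=W RR=S
cmd 2: advance +8 → t=13, phase=(7,17,7,17) → FL=S FR=W RL=S RR=W
cmd 3: advance +10 → t=23, phase=(17,7,17,7) → FL=W FR=S RL=W RR=S
cmd 4: advance +5 → t=28, phase=(2,12,2,12) → FL=S FR=W RL=S RR=W

after cmd 1 (t=5): FL=W FR=S RL=W RR=S
after cmd 2 (t=13): FL=S FR=W RL=S RR=W
after cmd 3 (t=23): FL=W FR=S RL=W RR=S
after cmd 4 (t=28): FL=S FR=W RL=S RR=W


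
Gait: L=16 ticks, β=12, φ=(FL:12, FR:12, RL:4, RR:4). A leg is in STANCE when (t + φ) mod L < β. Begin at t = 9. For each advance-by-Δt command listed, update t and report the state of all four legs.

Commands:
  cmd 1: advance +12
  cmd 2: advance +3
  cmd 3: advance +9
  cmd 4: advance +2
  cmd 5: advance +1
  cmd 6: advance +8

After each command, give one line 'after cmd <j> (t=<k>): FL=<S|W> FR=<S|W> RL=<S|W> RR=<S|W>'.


start t=9: FL=S FR=S RL=W RR=W
cmd 1: advance +12 → t=21, phase=(1,1,9,9) → FL=S FR=S RL=S RR=S
cmd 2: advance +3 → t=24, phase=(4,4,12,12) → FL=S FR=S RL=W RR=W
cmd 3: advance +9 → t=33, phase=(13,13,5,5) → FL=W FR=W RL=S RR=S
cmd 4: advance +2 → t=35, phase=(15,15,7,7) → FL=W FR=W RL=S RR=S
cmd 5: advance +1 → t=36, phase=(0,0,8,8) → FL=S FR=S RL=S RR=S
cmd 6: advance +8 → t=44, phase=(8,8,0,0) → FL=S FR=S RL=S RR=S

after cmd 1 (t=21): FL=S FR=S RL=S RR=S
after cmd 2 (t=24): FL=S FR=S RL=W RR=W
after cmd 3 (t=33): FL=W FR=W RL=S RR=S
after cmd 4 (t=35): FL=W FR=W RL=S RR=S
after cmd 5 (t=36): FL=S FR=S RL=S RR=S
after cmd 6 (t=44): FL=S FR=S RL=S RR=S


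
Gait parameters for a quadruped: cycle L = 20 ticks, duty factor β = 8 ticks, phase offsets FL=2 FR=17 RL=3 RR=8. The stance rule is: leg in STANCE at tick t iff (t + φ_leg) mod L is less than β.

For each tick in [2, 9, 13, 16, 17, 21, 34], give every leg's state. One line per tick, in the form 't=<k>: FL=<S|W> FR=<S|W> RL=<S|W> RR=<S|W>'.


t=2: FL=S FR=W RL=S RR=W
t=9: FL=W FR=S RL=W RR=W
t=13: FL=W FR=W RL=W RR=S
t=16: FL=W FR=W RL=W RR=S
t=17: FL=W FR=W RL=S RR=S
t=21: FL=S FR=W RL=S RR=W
t=34: FL=W FR=W RL=W RR=S

t=2: phase=(4,19,5,10) vs β=8 → FL=S FR=W RL=S RR=W
t=9: phase=(11,6,12,17) vs β=8 → FL=W FR=S RL=W RR=W
t=13: phase=(15,10,16,1) vs β=8 → FL=W FR=W RL=W RR=S
t=16: phase=(18,13,19,4) vs β=8 → FL=W FR=W RL=W RR=S
t=17: phase=(19,14,0,5) vs β=8 → FL=W FR=W RL=S RR=S
t=21: phase=(3,18,4,9) vs β=8 → FL=S FR=W RL=S RR=W
t=34: phase=(16,11,17,2) vs β=8 → FL=W FR=W RL=W RR=S


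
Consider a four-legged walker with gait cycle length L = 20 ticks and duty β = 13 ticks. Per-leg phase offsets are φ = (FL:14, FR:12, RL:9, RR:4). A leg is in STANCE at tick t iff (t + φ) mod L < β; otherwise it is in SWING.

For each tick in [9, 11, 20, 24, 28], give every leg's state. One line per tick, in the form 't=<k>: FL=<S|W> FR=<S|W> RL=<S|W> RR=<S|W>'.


t=9: FL=S FR=S RL=W RR=W
t=11: FL=S FR=S RL=S RR=W
t=20: FL=W FR=S RL=S RR=S
t=24: FL=W FR=W RL=W RR=S
t=28: FL=S FR=S RL=W RR=S

t=9: phase=(3,1,18,13) vs β=13 → FL=S FR=S RL=W RR=W
t=11: phase=(5,3,0,15) vs β=13 → FL=S FR=S RL=S RR=W
t=20: phase=(14,12,9,4) vs β=13 → FL=W FR=S RL=S RR=S
t=24: phase=(18,16,13,8) vs β=13 → FL=W FR=W RL=W RR=S
t=28: phase=(2,0,17,12) vs β=13 → FL=S FR=S RL=W RR=S


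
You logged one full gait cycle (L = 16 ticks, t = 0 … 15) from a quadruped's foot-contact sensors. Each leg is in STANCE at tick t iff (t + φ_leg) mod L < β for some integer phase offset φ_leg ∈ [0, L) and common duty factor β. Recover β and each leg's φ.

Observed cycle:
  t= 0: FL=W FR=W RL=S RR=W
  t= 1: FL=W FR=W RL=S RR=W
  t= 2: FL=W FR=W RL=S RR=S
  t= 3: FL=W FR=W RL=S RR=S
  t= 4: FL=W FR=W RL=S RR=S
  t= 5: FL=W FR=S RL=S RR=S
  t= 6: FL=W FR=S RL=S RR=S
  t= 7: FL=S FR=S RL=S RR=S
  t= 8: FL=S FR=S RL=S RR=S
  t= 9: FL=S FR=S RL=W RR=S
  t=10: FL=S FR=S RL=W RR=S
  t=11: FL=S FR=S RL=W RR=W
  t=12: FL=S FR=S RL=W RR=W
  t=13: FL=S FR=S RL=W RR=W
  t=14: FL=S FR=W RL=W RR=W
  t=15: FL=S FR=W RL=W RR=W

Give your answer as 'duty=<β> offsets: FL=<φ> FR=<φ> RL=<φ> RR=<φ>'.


duty=9 offsets: FL=9 FR=11 RL=0 RR=14

duty β = stance ticks per leg = 9
FL: stance ticks = 9; W→S at t=7 → φ=9
FR: stance ticks = 9; W→S at t=5 → φ=11
RL: stance ticks = 9; W→S at t=0 → φ=0
RR: stance ticks = 9; W→S at t=2 → φ=14


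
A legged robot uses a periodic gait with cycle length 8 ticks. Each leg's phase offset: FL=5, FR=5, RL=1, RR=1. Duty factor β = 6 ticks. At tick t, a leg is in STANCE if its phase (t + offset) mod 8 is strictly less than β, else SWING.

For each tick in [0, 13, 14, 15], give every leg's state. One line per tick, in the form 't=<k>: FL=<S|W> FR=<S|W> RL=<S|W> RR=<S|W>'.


t=0: phase=(5,5,1,1) vs β=6 → FL=S FR=S RL=S RR=S
t=13: phase=(2,2,6,6) vs β=6 → FL=S FR=S RL=W RR=W
t=14: phase=(3,3,7,7) vs β=6 → FL=S FR=S RL=W RR=W
t=15: phase=(4,4,0,0) vs β=6 → FL=S FR=S RL=S RR=S

t=0: FL=S FR=S RL=S RR=S
t=13: FL=S FR=S RL=W RR=W
t=14: FL=S FR=S RL=W RR=W
t=15: FL=S FR=S RL=S RR=S


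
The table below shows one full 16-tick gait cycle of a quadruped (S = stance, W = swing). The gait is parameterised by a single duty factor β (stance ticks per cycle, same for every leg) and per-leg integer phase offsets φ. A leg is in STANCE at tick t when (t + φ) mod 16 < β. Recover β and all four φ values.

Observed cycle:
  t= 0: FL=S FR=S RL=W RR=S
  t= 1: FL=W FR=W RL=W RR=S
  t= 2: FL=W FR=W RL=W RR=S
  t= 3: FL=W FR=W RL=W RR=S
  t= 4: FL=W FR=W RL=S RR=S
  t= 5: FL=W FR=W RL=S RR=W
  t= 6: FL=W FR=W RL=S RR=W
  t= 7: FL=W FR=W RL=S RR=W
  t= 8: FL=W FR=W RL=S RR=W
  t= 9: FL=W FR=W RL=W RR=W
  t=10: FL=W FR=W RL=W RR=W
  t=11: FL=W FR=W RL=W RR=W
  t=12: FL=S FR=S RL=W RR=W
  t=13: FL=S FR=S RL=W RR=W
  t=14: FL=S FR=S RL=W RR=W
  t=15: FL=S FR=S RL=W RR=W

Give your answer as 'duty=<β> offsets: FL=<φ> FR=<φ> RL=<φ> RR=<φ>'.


duty β = stance ticks per leg = 5
FL: stance ticks = 5; W→S at t=12 → φ=4
FR: stance ticks = 5; W→S at t=12 → φ=4
RL: stance ticks = 5; W→S at t=4 → φ=12
RR: stance ticks = 5; W→S at t=0 → φ=0

duty=5 offsets: FL=4 FR=4 RL=12 RR=0


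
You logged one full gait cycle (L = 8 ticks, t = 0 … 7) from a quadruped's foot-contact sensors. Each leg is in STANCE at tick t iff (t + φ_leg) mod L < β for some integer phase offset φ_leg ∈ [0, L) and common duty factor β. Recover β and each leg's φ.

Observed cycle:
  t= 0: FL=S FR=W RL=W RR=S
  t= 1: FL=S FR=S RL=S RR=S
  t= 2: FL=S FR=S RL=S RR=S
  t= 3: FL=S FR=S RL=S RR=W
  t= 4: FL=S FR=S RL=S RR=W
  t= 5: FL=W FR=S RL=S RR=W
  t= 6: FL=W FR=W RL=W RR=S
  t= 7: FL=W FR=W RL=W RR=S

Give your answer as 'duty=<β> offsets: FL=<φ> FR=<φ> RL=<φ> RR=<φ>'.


duty β = stance ticks per leg = 5
FL: stance ticks = 5; W→S at t=0 → φ=0
FR: stance ticks = 5; W→S at t=1 → φ=7
RL: stance ticks = 5; W→S at t=1 → φ=7
RR: stance ticks = 5; W→S at t=6 → φ=2

duty=5 offsets: FL=0 FR=7 RL=7 RR=2


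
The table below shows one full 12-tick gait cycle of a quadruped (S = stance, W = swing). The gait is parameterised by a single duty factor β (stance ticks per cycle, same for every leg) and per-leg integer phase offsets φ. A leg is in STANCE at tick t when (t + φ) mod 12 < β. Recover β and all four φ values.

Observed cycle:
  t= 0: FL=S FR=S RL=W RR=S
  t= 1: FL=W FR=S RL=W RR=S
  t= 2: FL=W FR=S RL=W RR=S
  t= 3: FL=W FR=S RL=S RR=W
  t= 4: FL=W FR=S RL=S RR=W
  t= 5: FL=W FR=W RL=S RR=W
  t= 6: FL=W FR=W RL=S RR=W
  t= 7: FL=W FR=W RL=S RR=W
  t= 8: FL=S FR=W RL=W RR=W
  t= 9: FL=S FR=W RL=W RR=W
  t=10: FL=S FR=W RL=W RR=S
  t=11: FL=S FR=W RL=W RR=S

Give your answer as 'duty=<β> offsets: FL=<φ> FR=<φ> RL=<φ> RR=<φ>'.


duty β = stance ticks per leg = 5
FL: stance ticks = 5; W→S at t=8 → φ=4
FR: stance ticks = 5; W→S at t=0 → φ=0
RL: stance ticks = 5; W→S at t=3 → φ=9
RR: stance ticks = 5; W→S at t=10 → φ=2

duty=5 offsets: FL=4 FR=0 RL=9 RR=2


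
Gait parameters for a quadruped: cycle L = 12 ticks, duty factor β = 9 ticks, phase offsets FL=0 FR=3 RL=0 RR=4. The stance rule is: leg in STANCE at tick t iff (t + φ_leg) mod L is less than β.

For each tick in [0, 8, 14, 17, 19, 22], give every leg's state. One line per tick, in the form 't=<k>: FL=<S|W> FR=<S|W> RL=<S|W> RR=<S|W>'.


t=0: phase=(0,3,0,4) vs β=9 → FL=S FR=S RL=S RR=S
t=8: phase=(8,11,8,0) vs β=9 → FL=S FR=W RL=S RR=S
t=14: phase=(2,5,2,6) vs β=9 → FL=S FR=S RL=S RR=S
t=17: phase=(5,8,5,9) vs β=9 → FL=S FR=S RL=S RR=W
t=19: phase=(7,10,7,11) vs β=9 → FL=S FR=W RL=S RR=W
t=22: phase=(10,1,10,2) vs β=9 → FL=W FR=S RL=W RR=S

t=0: FL=S FR=S RL=S RR=S
t=8: FL=S FR=W RL=S RR=S
t=14: FL=S FR=S RL=S RR=S
t=17: FL=S FR=S RL=S RR=W
t=19: FL=S FR=W RL=S RR=W
t=22: FL=W FR=S RL=W RR=S


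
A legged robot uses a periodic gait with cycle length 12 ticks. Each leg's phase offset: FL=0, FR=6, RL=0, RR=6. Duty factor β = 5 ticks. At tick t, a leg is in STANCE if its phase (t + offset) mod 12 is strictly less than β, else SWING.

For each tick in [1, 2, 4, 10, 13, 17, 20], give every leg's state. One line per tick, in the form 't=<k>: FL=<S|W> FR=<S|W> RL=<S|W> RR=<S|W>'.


t=1: phase=(1,7,1,7) vs β=5 → FL=S FR=W RL=S RR=W
t=2: phase=(2,8,2,8) vs β=5 → FL=S FR=W RL=S RR=W
t=4: phase=(4,10,4,10) vs β=5 → FL=S FR=W RL=S RR=W
t=10: phase=(10,4,10,4) vs β=5 → FL=W FR=S RL=W RR=S
t=13: phase=(1,7,1,7) vs β=5 → FL=S FR=W RL=S RR=W
t=17: phase=(5,11,5,11) vs β=5 → FL=W FR=W RL=W RR=W
t=20: phase=(8,2,8,2) vs β=5 → FL=W FR=S RL=W RR=S

t=1: FL=S FR=W RL=S RR=W
t=2: FL=S FR=W RL=S RR=W
t=4: FL=S FR=W RL=S RR=W
t=10: FL=W FR=S RL=W RR=S
t=13: FL=S FR=W RL=S RR=W
t=17: FL=W FR=W RL=W RR=W
t=20: FL=W FR=S RL=W RR=S


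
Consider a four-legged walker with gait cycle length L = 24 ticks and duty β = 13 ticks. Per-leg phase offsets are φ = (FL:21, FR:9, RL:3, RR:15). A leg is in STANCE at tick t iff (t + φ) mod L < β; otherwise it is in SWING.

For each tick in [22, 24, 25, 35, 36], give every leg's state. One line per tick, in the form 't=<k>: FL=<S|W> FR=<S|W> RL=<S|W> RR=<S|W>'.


t=22: phase=(19,7,1,13) vs β=13 → FL=W FR=S RL=S RR=W
t=24: phase=(21,9,3,15) vs β=13 → FL=W FR=S RL=S RR=W
t=25: phase=(22,10,4,16) vs β=13 → FL=W FR=S RL=S RR=W
t=35: phase=(8,20,14,2) vs β=13 → FL=S FR=W RL=W RR=S
t=36: phase=(9,21,15,3) vs β=13 → FL=S FR=W RL=W RR=S

t=22: FL=W FR=S RL=S RR=W
t=24: FL=W FR=S RL=S RR=W
t=25: FL=W FR=S RL=S RR=W
t=35: FL=S FR=W RL=W RR=S
t=36: FL=S FR=W RL=W RR=S


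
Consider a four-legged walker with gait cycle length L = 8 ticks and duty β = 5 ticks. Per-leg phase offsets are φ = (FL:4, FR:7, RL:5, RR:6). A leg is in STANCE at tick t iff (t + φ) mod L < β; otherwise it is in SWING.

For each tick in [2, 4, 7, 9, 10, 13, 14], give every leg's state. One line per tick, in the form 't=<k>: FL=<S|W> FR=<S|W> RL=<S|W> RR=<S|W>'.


t=2: phase=(6,1,7,0) vs β=5 → FL=W FR=S RL=W RR=S
t=4: phase=(0,3,1,2) vs β=5 → FL=S FR=S RL=S RR=S
t=7: phase=(3,6,4,5) vs β=5 → FL=S FR=W RL=S RR=W
t=9: phase=(5,0,6,7) vs β=5 → FL=W FR=S RL=W RR=W
t=10: phase=(6,1,7,0) vs β=5 → FL=W FR=S RL=W RR=S
t=13: phase=(1,4,2,3) vs β=5 → FL=S FR=S RL=S RR=S
t=14: phase=(2,5,3,4) vs β=5 → FL=S FR=W RL=S RR=S

t=2: FL=W FR=S RL=W RR=S
t=4: FL=S FR=S RL=S RR=S
t=7: FL=S FR=W RL=S RR=W
t=9: FL=W FR=S RL=W RR=W
t=10: FL=W FR=S RL=W RR=S
t=13: FL=S FR=S RL=S RR=S
t=14: FL=S FR=W RL=S RR=S


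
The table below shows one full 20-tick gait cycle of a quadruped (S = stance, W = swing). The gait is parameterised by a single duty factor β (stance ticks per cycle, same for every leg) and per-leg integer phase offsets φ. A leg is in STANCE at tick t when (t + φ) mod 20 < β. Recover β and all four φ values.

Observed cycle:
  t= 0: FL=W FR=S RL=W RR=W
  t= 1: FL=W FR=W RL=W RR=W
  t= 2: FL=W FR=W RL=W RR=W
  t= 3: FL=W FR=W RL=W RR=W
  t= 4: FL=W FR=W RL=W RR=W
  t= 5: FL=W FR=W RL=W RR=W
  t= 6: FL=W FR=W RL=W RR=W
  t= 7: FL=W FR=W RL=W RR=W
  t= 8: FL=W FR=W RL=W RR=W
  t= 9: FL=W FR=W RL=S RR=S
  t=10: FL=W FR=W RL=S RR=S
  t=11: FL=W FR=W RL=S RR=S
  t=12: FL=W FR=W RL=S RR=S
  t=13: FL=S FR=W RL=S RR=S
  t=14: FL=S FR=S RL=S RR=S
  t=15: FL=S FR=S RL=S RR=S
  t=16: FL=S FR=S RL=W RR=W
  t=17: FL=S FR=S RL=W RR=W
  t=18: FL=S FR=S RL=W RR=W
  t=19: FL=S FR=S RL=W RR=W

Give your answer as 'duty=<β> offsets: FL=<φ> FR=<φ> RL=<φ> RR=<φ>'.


duty β = stance ticks per leg = 7
FL: stance ticks = 7; W→S at t=13 → φ=7
FR: stance ticks = 7; W→S at t=14 → φ=6
RL: stance ticks = 7; W→S at t=9 → φ=11
RR: stance ticks = 7; W→S at t=9 → φ=11

duty=7 offsets: FL=7 FR=6 RL=11 RR=11


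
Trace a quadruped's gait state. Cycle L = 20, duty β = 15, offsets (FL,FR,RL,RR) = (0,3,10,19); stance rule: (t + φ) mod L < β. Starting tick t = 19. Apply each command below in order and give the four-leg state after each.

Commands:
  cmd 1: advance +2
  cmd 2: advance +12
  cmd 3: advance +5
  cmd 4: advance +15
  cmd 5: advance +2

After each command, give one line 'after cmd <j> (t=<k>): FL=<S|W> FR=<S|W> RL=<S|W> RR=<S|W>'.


after cmd 1 (t=21): FL=S FR=S RL=S RR=S
after cmd 2 (t=33): FL=S FR=W RL=S RR=S
after cmd 3 (t=38): FL=W FR=S RL=S RR=W
after cmd 4 (t=53): FL=S FR=W RL=S RR=S
after cmd 5 (t=55): FL=W FR=W RL=S RR=S

start t=19: FL=W FR=S RL=S RR=W
cmd 1: advance +2 → t=21, phase=(1,4,11,0) → FL=S FR=S RL=S RR=S
cmd 2: advance +12 → t=33, phase=(13,16,3,12) → FL=S FR=W RL=S RR=S
cmd 3: advance +5 → t=38, phase=(18,1,8,17) → FL=W FR=S RL=S RR=W
cmd 4: advance +15 → t=53, phase=(13,16,3,12) → FL=S FR=W RL=S RR=S
cmd 5: advance +2 → t=55, phase=(15,18,5,14) → FL=W FR=W RL=S RR=S


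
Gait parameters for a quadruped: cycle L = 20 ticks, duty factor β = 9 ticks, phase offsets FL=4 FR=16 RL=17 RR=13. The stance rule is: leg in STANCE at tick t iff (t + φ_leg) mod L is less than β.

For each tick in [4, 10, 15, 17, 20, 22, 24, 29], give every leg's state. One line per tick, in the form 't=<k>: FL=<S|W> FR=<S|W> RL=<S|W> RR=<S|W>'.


t=4: phase=(8,0,1,17) vs β=9 → FL=S FR=S RL=S RR=W
t=10: phase=(14,6,7,3) vs β=9 → FL=W FR=S RL=S RR=S
t=15: phase=(19,11,12,8) vs β=9 → FL=W FR=W RL=W RR=S
t=17: phase=(1,13,14,10) vs β=9 → FL=S FR=W RL=W RR=W
t=20: phase=(4,16,17,13) vs β=9 → FL=S FR=W RL=W RR=W
t=22: phase=(6,18,19,15) vs β=9 → FL=S FR=W RL=W RR=W
t=24: phase=(8,0,1,17) vs β=9 → FL=S FR=S RL=S RR=W
t=29: phase=(13,5,6,2) vs β=9 → FL=W FR=S RL=S RR=S

t=4: FL=S FR=S RL=S RR=W
t=10: FL=W FR=S RL=S RR=S
t=15: FL=W FR=W RL=W RR=S
t=17: FL=S FR=W RL=W RR=W
t=20: FL=S FR=W RL=W RR=W
t=22: FL=S FR=W RL=W RR=W
t=24: FL=S FR=S RL=S RR=W
t=29: FL=W FR=S RL=S RR=S


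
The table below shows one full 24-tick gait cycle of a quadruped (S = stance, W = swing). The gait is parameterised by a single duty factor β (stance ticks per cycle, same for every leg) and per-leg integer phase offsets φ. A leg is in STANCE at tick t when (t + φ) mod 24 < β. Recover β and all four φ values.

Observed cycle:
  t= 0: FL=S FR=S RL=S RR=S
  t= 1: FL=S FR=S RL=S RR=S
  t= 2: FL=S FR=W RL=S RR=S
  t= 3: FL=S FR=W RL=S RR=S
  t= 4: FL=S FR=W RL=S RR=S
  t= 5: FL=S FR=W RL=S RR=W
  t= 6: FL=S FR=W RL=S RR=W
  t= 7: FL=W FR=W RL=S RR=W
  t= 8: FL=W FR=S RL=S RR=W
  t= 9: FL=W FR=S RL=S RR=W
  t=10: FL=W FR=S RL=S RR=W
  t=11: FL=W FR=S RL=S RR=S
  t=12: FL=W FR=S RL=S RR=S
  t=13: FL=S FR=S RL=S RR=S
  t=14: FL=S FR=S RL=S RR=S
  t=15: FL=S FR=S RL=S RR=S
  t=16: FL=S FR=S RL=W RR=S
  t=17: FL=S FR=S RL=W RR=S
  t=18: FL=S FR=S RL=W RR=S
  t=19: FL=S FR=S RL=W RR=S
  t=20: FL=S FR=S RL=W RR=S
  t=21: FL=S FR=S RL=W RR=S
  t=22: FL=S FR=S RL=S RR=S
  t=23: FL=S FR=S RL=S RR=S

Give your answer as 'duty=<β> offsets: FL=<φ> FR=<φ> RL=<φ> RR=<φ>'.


duty β = stance ticks per leg = 18
FL: stance ticks = 18; W→S at t=13 → φ=11
FR: stance ticks = 18; W→S at t=8 → φ=16
RL: stance ticks = 18; W→S at t=22 → φ=2
RR: stance ticks = 18; W→S at t=11 → φ=13

duty=18 offsets: FL=11 FR=16 RL=2 RR=13


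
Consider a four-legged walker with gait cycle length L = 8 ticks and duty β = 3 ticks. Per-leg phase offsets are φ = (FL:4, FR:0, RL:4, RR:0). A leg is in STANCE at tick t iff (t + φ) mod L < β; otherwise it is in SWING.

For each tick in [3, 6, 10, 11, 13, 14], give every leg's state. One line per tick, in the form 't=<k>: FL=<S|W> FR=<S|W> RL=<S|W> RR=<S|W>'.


t=3: FL=W FR=W RL=W RR=W
t=6: FL=S FR=W RL=S RR=W
t=10: FL=W FR=S RL=W RR=S
t=11: FL=W FR=W RL=W RR=W
t=13: FL=S FR=W RL=S RR=W
t=14: FL=S FR=W RL=S RR=W

t=3: phase=(7,3,7,3) vs β=3 → FL=W FR=W RL=W RR=W
t=6: phase=(2,6,2,6) vs β=3 → FL=S FR=W RL=S RR=W
t=10: phase=(6,2,6,2) vs β=3 → FL=W FR=S RL=W RR=S
t=11: phase=(7,3,7,3) vs β=3 → FL=W FR=W RL=W RR=W
t=13: phase=(1,5,1,5) vs β=3 → FL=S FR=W RL=S RR=W
t=14: phase=(2,6,2,6) vs β=3 → FL=S FR=W RL=S RR=W


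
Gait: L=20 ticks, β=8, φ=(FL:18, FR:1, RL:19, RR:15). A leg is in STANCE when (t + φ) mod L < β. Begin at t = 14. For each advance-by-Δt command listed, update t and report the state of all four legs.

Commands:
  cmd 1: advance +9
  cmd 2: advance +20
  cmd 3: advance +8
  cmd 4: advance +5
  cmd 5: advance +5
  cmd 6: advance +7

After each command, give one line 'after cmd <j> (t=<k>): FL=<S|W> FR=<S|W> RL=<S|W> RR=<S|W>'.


after cmd 1 (t=23): FL=S FR=S RL=S RR=W
after cmd 2 (t=43): FL=S FR=S RL=S RR=W
after cmd 3 (t=51): FL=W FR=W RL=W RR=S
after cmd 4 (t=56): FL=W FR=W RL=W RR=W
after cmd 5 (t=61): FL=W FR=S RL=S RR=W
after cmd 6 (t=68): FL=S FR=W RL=S RR=S

start t=14: FL=W FR=W RL=W RR=W
cmd 1: advance +9 → t=23, phase=(1,4,2,18) → FL=S FR=S RL=S RR=W
cmd 2: advance +20 → t=43, phase=(1,4,2,18) → FL=S FR=S RL=S RR=W
cmd 3: advance +8 → t=51, phase=(9,12,10,6) → FL=W FR=W RL=W RR=S
cmd 4: advance +5 → t=56, phase=(14,17,15,11) → FL=W FR=W RL=W RR=W
cmd 5: advance +5 → t=61, phase=(19,2,0,16) → FL=W FR=S RL=S RR=W
cmd 6: advance +7 → t=68, phase=(6,9,7,3) → FL=S FR=W RL=S RR=S


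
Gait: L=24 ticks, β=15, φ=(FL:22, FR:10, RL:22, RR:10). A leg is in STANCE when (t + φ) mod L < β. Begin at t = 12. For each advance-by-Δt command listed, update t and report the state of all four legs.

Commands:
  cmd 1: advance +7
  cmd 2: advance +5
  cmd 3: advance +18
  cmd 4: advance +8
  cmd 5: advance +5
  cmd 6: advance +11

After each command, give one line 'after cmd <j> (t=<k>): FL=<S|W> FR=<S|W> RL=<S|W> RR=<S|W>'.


start t=12: FL=S FR=W RL=S RR=W
cmd 1: advance +7 → t=19, phase=(17,5,17,5) → FL=W FR=S RL=W RR=S
cmd 2: advance +5 → t=24, phase=(22,10,22,10) → FL=W FR=S RL=W RR=S
cmd 3: advance +18 → t=42, phase=(16,4,16,4) → FL=W FR=S RL=W RR=S
cmd 4: advance +8 → t=50, phase=(0,12,0,12) → FL=S FR=S RL=S RR=S
cmd 5: advance +5 → t=55, phase=(5,17,5,17) → FL=S FR=W RL=S RR=W
cmd 6: advance +11 → t=66, phase=(16,4,16,4) → FL=W FR=S RL=W RR=S

after cmd 1 (t=19): FL=W FR=S RL=W RR=S
after cmd 2 (t=24): FL=W FR=S RL=W RR=S
after cmd 3 (t=42): FL=W FR=S RL=W RR=S
after cmd 4 (t=50): FL=S FR=S RL=S RR=S
after cmd 5 (t=55): FL=S FR=W RL=S RR=W
after cmd 6 (t=66): FL=W FR=S RL=W RR=S


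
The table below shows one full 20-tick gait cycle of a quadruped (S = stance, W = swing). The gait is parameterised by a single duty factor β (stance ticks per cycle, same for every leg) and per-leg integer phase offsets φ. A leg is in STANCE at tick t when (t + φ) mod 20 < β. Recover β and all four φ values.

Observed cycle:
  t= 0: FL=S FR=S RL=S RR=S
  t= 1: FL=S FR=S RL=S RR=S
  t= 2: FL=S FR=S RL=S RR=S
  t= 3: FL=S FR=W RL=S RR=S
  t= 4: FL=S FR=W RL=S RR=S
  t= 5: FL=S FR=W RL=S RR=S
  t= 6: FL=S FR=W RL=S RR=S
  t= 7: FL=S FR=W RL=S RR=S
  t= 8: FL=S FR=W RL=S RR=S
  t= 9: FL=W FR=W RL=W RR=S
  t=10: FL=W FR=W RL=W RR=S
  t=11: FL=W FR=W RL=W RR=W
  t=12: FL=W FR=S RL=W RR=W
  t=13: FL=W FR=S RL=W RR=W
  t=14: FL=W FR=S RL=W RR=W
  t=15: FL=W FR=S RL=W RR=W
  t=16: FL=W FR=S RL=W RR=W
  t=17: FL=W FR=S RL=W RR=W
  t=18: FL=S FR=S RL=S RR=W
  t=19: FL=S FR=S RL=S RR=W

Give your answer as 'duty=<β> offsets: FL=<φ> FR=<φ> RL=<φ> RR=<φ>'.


duty=11 offsets: FL=2 FR=8 RL=2 RR=0

duty β = stance ticks per leg = 11
FL: stance ticks = 11; W→S at t=18 → φ=2
FR: stance ticks = 11; W→S at t=12 → φ=8
RL: stance ticks = 11; W→S at t=18 → φ=2
RR: stance ticks = 11; W→S at t=0 → φ=0


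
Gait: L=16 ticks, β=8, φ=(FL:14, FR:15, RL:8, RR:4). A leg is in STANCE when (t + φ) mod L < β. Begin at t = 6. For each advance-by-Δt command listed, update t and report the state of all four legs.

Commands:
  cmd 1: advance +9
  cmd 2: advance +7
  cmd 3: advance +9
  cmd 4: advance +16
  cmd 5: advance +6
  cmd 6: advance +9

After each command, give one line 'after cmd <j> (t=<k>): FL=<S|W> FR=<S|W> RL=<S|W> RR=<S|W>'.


start t=6: FL=S FR=S RL=W RR=W
cmd 1: advance +9 → t=15, phase=(13,14,7,3) → FL=W FR=W RL=S RR=S
cmd 2: advance +7 → t=22, phase=(4,5,14,10) → FL=S FR=S RL=W RR=W
cmd 3: advance +9 → t=31, phase=(13,14,7,3) → FL=W FR=W RL=S RR=S
cmd 4: advance +16 → t=47, phase=(13,14,7,3) → FL=W FR=W RL=S RR=S
cmd 5: advance +6 → t=53, phase=(3,4,13,9) → FL=S FR=S RL=W RR=W
cmd 6: advance +9 → t=62, phase=(12,13,6,2) → FL=W FR=W RL=S RR=S

after cmd 1 (t=15): FL=W FR=W RL=S RR=S
after cmd 2 (t=22): FL=S FR=S RL=W RR=W
after cmd 3 (t=31): FL=W FR=W RL=S RR=S
after cmd 4 (t=47): FL=W FR=W RL=S RR=S
after cmd 5 (t=53): FL=S FR=S RL=W RR=W
after cmd 6 (t=62): FL=W FR=W RL=S RR=S


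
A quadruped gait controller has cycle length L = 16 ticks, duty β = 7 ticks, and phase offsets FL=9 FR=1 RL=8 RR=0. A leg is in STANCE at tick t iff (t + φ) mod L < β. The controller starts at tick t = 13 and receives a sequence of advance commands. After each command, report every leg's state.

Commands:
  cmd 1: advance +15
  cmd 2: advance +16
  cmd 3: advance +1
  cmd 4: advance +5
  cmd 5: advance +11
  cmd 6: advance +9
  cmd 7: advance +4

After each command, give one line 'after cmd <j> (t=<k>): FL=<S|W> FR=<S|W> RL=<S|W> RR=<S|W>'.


start t=13: FL=S FR=W RL=S RR=W
cmd 1: advance +15 → t=28, phase=(5,13,4,12) → FL=S FR=W RL=S RR=W
cmd 2: advance +16 → t=44, phase=(5,13,4,12) → FL=S FR=W RL=S RR=W
cmd 3: advance +1 → t=45, phase=(6,14,5,13) → FL=S FR=W RL=S RR=W
cmd 4: advance +5 → t=50, phase=(11,3,10,2) → FL=W FR=S RL=W RR=S
cmd 5: advance +11 → t=61, phase=(6,14,5,13) → FL=S FR=W RL=S RR=W
cmd 6: advance +9 → t=70, phase=(15,7,14,6) → FL=W FR=W RL=W RR=S
cmd 7: advance +4 → t=74, phase=(3,11,2,10) → FL=S FR=W RL=S RR=W

after cmd 1 (t=28): FL=S FR=W RL=S RR=W
after cmd 2 (t=44): FL=S FR=W RL=S RR=W
after cmd 3 (t=45): FL=S FR=W RL=S RR=W
after cmd 4 (t=50): FL=W FR=S RL=W RR=S
after cmd 5 (t=61): FL=S FR=W RL=S RR=W
after cmd 6 (t=70): FL=W FR=W RL=W RR=S
after cmd 7 (t=74): FL=S FR=W RL=S RR=W


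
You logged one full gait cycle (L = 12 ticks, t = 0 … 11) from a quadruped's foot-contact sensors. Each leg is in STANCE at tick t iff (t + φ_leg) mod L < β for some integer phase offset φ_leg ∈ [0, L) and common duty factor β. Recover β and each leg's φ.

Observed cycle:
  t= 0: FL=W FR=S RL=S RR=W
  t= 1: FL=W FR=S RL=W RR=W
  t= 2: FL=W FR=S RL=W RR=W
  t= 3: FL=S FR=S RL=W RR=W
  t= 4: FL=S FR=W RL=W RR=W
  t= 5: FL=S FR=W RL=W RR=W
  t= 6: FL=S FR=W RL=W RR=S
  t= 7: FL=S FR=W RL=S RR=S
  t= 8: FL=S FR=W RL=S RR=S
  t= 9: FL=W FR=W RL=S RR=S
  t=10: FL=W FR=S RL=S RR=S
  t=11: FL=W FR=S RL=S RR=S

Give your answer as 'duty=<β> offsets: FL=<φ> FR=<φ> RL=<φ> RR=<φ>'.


duty=6 offsets: FL=9 FR=2 RL=5 RR=6

duty β = stance ticks per leg = 6
FL: stance ticks = 6; W→S at t=3 → φ=9
FR: stance ticks = 6; W→S at t=10 → φ=2
RL: stance ticks = 6; W→S at t=7 → φ=5
RR: stance ticks = 6; W→S at t=6 → φ=6


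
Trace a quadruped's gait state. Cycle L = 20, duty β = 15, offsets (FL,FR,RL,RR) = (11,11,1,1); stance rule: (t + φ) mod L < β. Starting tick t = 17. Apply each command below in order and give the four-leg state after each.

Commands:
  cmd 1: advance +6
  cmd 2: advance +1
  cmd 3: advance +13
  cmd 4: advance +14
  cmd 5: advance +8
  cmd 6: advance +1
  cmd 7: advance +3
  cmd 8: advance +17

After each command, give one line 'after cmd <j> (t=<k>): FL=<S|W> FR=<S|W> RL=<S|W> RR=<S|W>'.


start t=17: FL=S FR=S RL=W RR=W
cmd 1: advance +6 → t=23, phase=(14,14,4,4) → FL=S FR=S RL=S RR=S
cmd 2: advance +1 → t=24, phase=(15,15,5,5) → FL=W FR=W RL=S RR=S
cmd 3: advance +13 → t=37, phase=(8,8,18,18) → FL=S FR=S RL=W RR=W
cmd 4: advance +14 → t=51, phase=(2,2,12,12) → FL=S FR=S RL=S RR=S
cmd 5: advance +8 → t=59, phase=(10,10,0,0) → FL=S FR=S RL=S RR=S
cmd 6: advance +1 → t=60, phase=(11,11,1,1) → FL=S FR=S RL=S RR=S
cmd 7: advance +3 → t=63, phase=(14,14,4,4) → FL=S FR=S RL=S RR=S
cmd 8: advance +17 → t=80, phase=(11,11,1,1) → FL=S FR=S RL=S RR=S

after cmd 1 (t=23): FL=S FR=S RL=S RR=S
after cmd 2 (t=24): FL=W FR=W RL=S RR=S
after cmd 3 (t=37): FL=S FR=S RL=W RR=W
after cmd 4 (t=51): FL=S FR=S RL=S RR=S
after cmd 5 (t=59): FL=S FR=S RL=S RR=S
after cmd 6 (t=60): FL=S FR=S RL=S RR=S
after cmd 7 (t=63): FL=S FR=S RL=S RR=S
after cmd 8 (t=80): FL=S FR=S RL=S RR=S
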